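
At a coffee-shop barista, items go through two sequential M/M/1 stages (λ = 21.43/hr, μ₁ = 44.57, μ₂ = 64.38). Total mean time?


Each node sees arrival rate λ = 21.43/hr (tandem ⇒ throughput preserved).
W₁ = 1/(μ₁−λ) = 1/(44.57−21.43) = 0.04322 hr
W₂ = 1/(μ₂−λ) = 1/(64.38−21.43) = 0.02328 hr
W_total = W₁ + W₂ = 0.04322 + 0.02328 = 0.06650 hr

Final: 0.06650 hr


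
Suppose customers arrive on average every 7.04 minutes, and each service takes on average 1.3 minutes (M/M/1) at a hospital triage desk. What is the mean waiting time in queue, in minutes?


λ = 60/7.04 = 8.5227 /hr
μ = 60/1.3 = 46.1538 /hr
ρ = λ/μ = 8.5227/46.1538 = 0.1847
Wq = ρ/(μ−λ) = 0.1847/(46.1538−8.5227) = 0.004907 hr
In minutes: 0.004907·60 = 0.2944 min

Final: 0.2944 min


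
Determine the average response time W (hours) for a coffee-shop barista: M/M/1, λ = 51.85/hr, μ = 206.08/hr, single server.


W = 1/(μ−λ) = 1/(206.08 − 51.85) = 1/154.23 = 0.006484 hr

Final: 0.006484 hr


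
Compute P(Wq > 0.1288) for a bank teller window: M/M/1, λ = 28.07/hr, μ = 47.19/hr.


ρ = 28.07/47.19 = 0.5948
P(Wq > t) = ρ·e^{−(μ−λ)t} = 0.5948·e^{−2.4627}
= 0.5948·0.085208 = 0.050684

Final: 0.050684


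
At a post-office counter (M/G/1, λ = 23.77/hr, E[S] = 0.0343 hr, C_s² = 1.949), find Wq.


ρ = λ·E[S] = 23.77·0.0343 = 0.8153
E[S²] = E[S]²(1+C_s²) = 0.0343²·(1+1.949) = 0.003469
Wq = λ·E[S²]/(2(1−ρ)) = 23.77·0.003469/(2·0.1847) = 0.22327 hr

Final: 0.22327 hr


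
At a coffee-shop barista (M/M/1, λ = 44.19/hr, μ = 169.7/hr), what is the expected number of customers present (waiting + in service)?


ρ = λ/μ = 44.19/169.7 = 0.2604
L = ρ/(1−ρ) = 0.2604/(1 − 0.2604) = 0.2604/0.7396 = 0.3521

Final: 0.3521


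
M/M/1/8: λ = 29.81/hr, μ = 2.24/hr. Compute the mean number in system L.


ρ = 29.81/2.24 = 13.3080
L = ρ[1 − (K+1)ρ^K + Kρ^(K+1)] / [(1−ρ)(1−ρ^(K+1))]
Numerator: 13.3080·(1 − 9·983810971.653325 + 8·13092591546.868582) = 1276060083277.749268
Denominator: (-12.3080)·(-13092591545.868582) = 161144084339.105682
L = 1276060083277.749268/161144084339.105682 = 7.9188

Final: 7.9188


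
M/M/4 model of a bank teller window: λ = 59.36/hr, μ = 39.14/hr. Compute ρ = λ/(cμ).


ρ = λ/(cμ) = 59.36/(4·39.14) = 59.36/156.56 = 0.3792

Final: 0.3792


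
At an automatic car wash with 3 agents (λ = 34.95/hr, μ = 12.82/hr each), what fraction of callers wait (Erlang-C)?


a = λ/μ = 2.7262; ρ = a/3 = 0.9087
P₀ = 0.022500 (from M/M/c formula)
C(c,a) = [a^c/(c!(1−ρ))]·P₀ = [20.26177/(6·0.09126)]·0.022500
= 37.00227·0.022500 = 0.832548

Final: 0.832548


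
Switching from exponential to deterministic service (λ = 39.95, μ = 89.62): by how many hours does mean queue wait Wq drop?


ρ = 39.95/89.62 = 0.4458
Wq(M/M/1) = ρ/(μ−λ) = 0.4458/49.67 = 0.008975 hr
Wq(M/D/1) = ρ/(2(μ−λ)) = 0.004487 hr
Savings = 0.008975 − 0.004487 = 0.004487 hr

Final: 0.004487 hr


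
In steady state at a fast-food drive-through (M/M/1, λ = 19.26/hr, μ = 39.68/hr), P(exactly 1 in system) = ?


ρ = 19.26/39.68 = 0.4854
P_n = (1−ρ)·ρ^n = (1 − 0.4854)·0.4854^1 = 0.5146·0.485383 = 0.249786

Final: 0.249786


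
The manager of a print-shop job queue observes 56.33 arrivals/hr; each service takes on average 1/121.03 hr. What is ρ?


ρ = λ/μ = 56.33/121.03 = 0.4654

Final: 0.4654


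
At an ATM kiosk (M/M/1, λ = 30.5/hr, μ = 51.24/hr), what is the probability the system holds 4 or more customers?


ρ = 30.5/51.24 = 0.5952
P(N ≥ n) = ρ^n = 0.5952^4 = 0.125534

Final: 0.125534


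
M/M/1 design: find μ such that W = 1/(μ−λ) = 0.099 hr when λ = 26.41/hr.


W = 1/(μ−λ) ⇒ μ − λ = 1/W = 1/0.099 = 10.1010
μ = λ + 1/W = 26.41 + 10.1010 = 36.5110 per hr

Final: 36.5110 /hr


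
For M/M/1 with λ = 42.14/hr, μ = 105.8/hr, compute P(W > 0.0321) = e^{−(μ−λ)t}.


W ~ Exponential(μ−λ) for M/M/1.
μ − λ = 105.8 − 42.14 = 63.6600
P(W > t) = e^{−(μ−λ)t} = e^{−2.0435} = 0.129576

Final: 0.129576


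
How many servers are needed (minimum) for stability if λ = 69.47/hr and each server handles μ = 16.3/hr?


Stability requires cμ > λ ⇔ c > λ/μ.
λ/μ = 69.47/16.3 = 4.2620
Minimum integer c = ⌊4.2620⌋ + 1 = 5
Check: 5·16.3 = 81.50 > 69.47, while 4·16.3 = 65.20 ≤ 69.47

Final: 5 servers


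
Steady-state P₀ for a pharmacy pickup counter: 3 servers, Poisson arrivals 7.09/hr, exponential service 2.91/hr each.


a = λ/μ = 7.09/2.91 = 2.4364; ρ = a/c = 0.8121
Σ_{k=0}^{2} a^k/k! (terms k=0..2) = 1.00000 + 2.43643 + 2.96809 = 6.40451
Tail: a^3/(3!(1−ρ)) = 14.46305/(6·0.1879) = 12.83154
P₀ = 1/(6.40451 + 12.83154) = 1/19.23606 = 0.051986

Final: 0.051986


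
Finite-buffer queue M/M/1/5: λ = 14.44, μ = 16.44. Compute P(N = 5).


ρ = λ/μ = 14.44/16.44 = 0.8783
P_K = (1−ρ)ρ^K/(1−ρ^(K+1)) = (0.1217·0.522790)/(1 − 0.459190)
= 0.063600/0.540810 = 0.117601

Final: 0.117601


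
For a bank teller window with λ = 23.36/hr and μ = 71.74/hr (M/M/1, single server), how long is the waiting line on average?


ρ = 23.36/71.74 = 0.3256
Lq = ρ²/(1−ρ) = 0.1060/0.6744 = 0.1572

Final: 0.1572


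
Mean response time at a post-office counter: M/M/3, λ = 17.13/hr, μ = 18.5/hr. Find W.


a = 0.9259; ρ = 0.3086; P₀ = 0.392770
Lq = P₀·a^c·ρ/(c!(1−ρ)²) = 0.03356
Wq = Lq/λ = 0.03356/17.13 = 0.001959 hr
W = Wq + 1/μ = 0.001959 + 0.05405 = 0.05601 hr

Final: 0.05601 hr


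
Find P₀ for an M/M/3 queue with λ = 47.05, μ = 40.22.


a = λ/μ = 47.05/40.22 = 1.1698; ρ = a/c = 0.3899
Σ_{k=0}^{2} a^k/k! (terms k=0..2) = 1.00000 + 1.16982 + 0.68423 = 2.85405
Tail: a^3/(3!(1−ρ)) = 1.60086/(6·0.6101) = 0.43735
P₀ = 1/(2.85405 + 0.43735) = 1/3.29140 = 0.303822

Final: 0.303822


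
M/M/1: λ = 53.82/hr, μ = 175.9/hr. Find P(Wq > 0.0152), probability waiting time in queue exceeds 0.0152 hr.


ρ = 53.82/175.9 = 0.3060
P(Wq > t) = ρ·e^{−(μ−λ)t} = 0.3060·e^{−1.8556}
= 0.3060·0.156357 = 0.047840

Final: 0.047840


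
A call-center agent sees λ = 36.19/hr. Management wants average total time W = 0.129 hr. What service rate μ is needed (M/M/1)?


W = 1/(μ−λ) ⇒ μ − λ = 1/W = 1/0.129 = 7.7519
μ = λ + 1/W = 36.19 + 7.7519 = 43.9419 per hr

Final: 43.9419 /hr


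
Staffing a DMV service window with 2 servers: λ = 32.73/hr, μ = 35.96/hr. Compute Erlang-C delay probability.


a = λ/μ = 0.9102; ρ = a/2 = 0.4551
P₀ = 0.374486 (from M/M/c formula)
C(c,a) = [a^c/(c!(1−ρ))]·P₀ = [0.82842/(2·0.5449)]·0.374486
= 0.76015·0.374486 = 0.284664

Final: 0.284664


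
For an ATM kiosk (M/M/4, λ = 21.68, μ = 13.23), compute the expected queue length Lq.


a = λ/μ = 1.6387; ρ = a/4 = 0.4097
P₀ = 0.191433
Lq = P₀·a^c·ρ / (c!·(1−ρ)²) = 0.191433·7.21104·0.4097/(24·0.34848)
= 0.06762

Final: 0.06762


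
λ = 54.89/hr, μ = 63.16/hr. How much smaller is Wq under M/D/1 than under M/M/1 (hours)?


ρ = 54.89/63.16 = 0.8691
Wq(M/M/1) = ρ/(μ−λ) = 0.8691/8.27 = 0.10509 hr
Wq(M/D/1) = ρ/(2(μ−λ)) = 0.05254 hr
Savings = 0.10509 − 0.05254 = 0.05254 hr

Final: 0.05254 hr


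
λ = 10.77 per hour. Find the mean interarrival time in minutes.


Mean interarrival time = 1/λ = 1/10.77 hour = 0.09285 hour
In minutes: 0.09285 × 60 = 5.5710 min

Final: 5.5710 min


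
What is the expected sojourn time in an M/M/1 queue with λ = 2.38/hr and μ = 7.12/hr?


W = 1/(μ−λ) = 1/(7.12 − 2.38) = 1/4.74 = 0.2110 hr

Final: 0.2110 hr


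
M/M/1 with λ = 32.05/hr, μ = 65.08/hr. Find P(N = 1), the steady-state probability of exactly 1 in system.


ρ = 32.05/65.08 = 0.4925
P_n = (1−ρ)·ρ^n = (1 − 0.4925)·0.4925^1 = 0.5075·0.492471 = 0.249943

Final: 0.249943


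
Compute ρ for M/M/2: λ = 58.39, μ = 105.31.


ρ = λ/(cμ) = 58.39/(2·105.31) = 58.39/210.62 = 0.2772

Final: 0.2772


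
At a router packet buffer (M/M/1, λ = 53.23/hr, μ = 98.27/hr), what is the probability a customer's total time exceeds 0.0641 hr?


W ~ Exponential(μ−λ) for M/M/1.
μ − λ = 98.27 − 53.23 = 45.0400
P(W > t) = e^{−(μ−λ)t} = e^{−2.8871} = 0.055740

Final: 0.055740


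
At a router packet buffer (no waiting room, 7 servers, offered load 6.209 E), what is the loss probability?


B(c,a) = (a^c/c!) / Σ_{k=0}^{c} a^k/k!
a^7/7! = 70.586408
Σ terms (k=0..7): 1.00000 + 6.20900 + 19.27584 + 39.89456 + 61.92634 + 76.90013 + 79.57881 + 70.58641 = 355.371091
B = 70.586408/355.371091 = 0.198627

Final: 0.198627


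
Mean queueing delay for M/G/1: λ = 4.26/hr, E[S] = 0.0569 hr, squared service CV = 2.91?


ρ = λ·E[S] = 4.26·0.0569 = 0.2424
E[S²] = E[S]²(1+C_s²) = 0.0569²·(1+2.91) = 0.012659
Wq = λ·E[S²]/(2(1−ρ)) = 4.26·0.012659/(2·0.7576) = 0.03559 hr

Final: 0.03559 hr


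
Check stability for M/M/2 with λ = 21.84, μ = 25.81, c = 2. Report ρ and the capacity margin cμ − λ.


Total capacity cμ = 2·25.81 = 51.62/hr
ρ = λ/(cμ) = 21.84/51.62 = 0.4231
Stable ⇔ ρ < 1: YES
Spare capacity = cμ − λ = 51.62 − 21.84 = 29.78/hr

Final: ρ = 0.4231; stable; margin = 29.78/hr


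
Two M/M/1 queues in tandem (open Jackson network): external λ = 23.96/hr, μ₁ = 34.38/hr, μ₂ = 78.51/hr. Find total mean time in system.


Each node sees arrival rate λ = 23.96/hr (tandem ⇒ throughput preserved).
W₁ = 1/(μ₁−λ) = 1/(34.38−23.96) = 0.09597 hr
W₂ = 1/(μ₂−λ) = 1/(78.51−23.96) = 0.01833 hr
W_total = W₁ + W₂ = 0.09597 + 0.01833 = 0.11430 hr

Final: 0.11430 hr


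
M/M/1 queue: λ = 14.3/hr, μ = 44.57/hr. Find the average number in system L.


ρ = λ/μ = 14.3/44.57 = 0.3208
L = ρ/(1−ρ) = 0.3208/(1 − 0.3208) = 0.3208/0.6792 = 0.4724

Final: 0.4724


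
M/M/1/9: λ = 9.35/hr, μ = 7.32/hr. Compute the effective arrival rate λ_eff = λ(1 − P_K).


ρ = 1.2773; P_K = (1−ρ)ρ^9/(1−ρ^10) = 0.237670
λ_eff = λ(1 − P_K) = 9.35·(1 − 0.237670) = 9.35·0.762330 = 7.1278 /hr

Final: 7.1278 /hr


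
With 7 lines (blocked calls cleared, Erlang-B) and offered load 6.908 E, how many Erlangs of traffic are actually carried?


B(7,6.908) = 0.243154 (Erlang-B)
Carried load = a(1 − B) = 6.908·(1 − 0.243154) = 6.908·0.756846 = 5.2283 E

Final: 5.2283 Erlangs


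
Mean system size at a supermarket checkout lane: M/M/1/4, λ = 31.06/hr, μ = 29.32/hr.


ρ = 31.06/29.32 = 1.0593
L = ρ[1 − (K+1)ρ^K + Kρ^(K+1)] / [(1−ρ)(1−ρ^(K+1))]
Numerator: 1.0593·(1 − 5·1.259360 + 4·1.334097) = 0.041937
Denominator: (-0.05935)·(-0.334097) = 0.019827
L = 0.041937/0.019827 = 2.1151

Final: 2.1151


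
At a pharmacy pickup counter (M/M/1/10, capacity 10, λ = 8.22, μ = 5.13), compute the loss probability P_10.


ρ = λ/μ = 8.22/5.13 = 1.6023
P_K = (1−ρ)ρ^K/(1−ρ^(K+1)) = (-0.6023·111.569253)/(1 − 178.771785)
= -67.202532/-177.771785 = 0.378027

Final: 0.378027


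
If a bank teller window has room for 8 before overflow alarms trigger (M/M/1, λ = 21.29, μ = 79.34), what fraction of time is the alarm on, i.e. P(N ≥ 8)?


ρ = 21.29/79.34 = 0.2683
P(N ≥ n) = ρ^n = 0.2683^8 = 0.00002688

Final: 0.00002688


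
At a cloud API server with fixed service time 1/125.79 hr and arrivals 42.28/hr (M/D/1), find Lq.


ρ = 42.28/125.79 = 0.3361
M/D/1: Lq = ρ²/(2(1−ρ)) = 0.1130/(2·0.6639) = 0.08509

Final: 0.08509


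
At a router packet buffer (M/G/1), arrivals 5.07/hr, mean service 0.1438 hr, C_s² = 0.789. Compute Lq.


ρ = λ·E[S] = 5.07·0.1438 = 0.7291
Lq = ρ²(1+C_s²)/(2(1−ρ)) = 0.5315·(1+0.789)/(2·0.2709)
= 0.5315·1.7890/0.5419 = 1.75489

Final: 1.75489


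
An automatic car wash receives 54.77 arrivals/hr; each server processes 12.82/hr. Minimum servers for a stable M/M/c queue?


Stability requires cμ > λ ⇔ c > λ/μ.
λ/μ = 54.77/12.82 = 4.2722
Minimum integer c = ⌊4.2722⌋ + 1 = 5
Check: 5·12.82 = 64.10 > 54.77, while 4·12.82 = 51.28 ≤ 54.77

Final: 5 servers


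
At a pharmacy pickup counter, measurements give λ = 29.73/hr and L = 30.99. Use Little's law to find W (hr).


W = L/λ = 30.99/29.73 = 1.0424 hr

Final: 1.0424 hr


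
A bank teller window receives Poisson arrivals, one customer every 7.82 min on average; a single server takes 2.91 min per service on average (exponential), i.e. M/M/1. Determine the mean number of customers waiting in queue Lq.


λ = 60/7.82 = 7.6726 /hr
μ = 60/2.91 = 20.6186 /hr
ρ = λ/μ = 7.6726/20.6186 = 0.3721
Lq = ρ²/(1−ρ) = 0.1385/0.6279 = 0.2205

Final: 0.2205


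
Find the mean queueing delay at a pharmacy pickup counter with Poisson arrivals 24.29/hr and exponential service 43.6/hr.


ρ = 24.29/43.6 = 0.5571
Wq = ρ/(μ−λ) = 0.5571/(43.6 − 24.29) = 0.5571/19.31 = 0.02885 hr

Final: 0.02885 hr


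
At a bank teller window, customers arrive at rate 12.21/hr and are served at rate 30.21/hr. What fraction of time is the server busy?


ρ = λ/μ = 12.21/30.21 = 0.4042

Final: 0.4042


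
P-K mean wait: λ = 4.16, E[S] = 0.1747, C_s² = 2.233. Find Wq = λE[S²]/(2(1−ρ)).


ρ = λ·E[S] = 4.16·0.1747 = 0.7268
E[S²] = E[S]²(1+C_s²) = 0.1747²·(1+2.233) = 0.098671
Wq = λ·E[S²]/(2(1−ρ)) = 4.16·0.098671/(2·0.2732) = 0.75110 hr

Final: 0.75110 hr


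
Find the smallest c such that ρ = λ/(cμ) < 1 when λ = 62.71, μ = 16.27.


Stability requires cμ > λ ⇔ c > λ/μ.
λ/μ = 62.71/16.27 = 3.8543
Minimum integer c = ⌊3.8543⌋ + 1 = 4
Check: 4·16.27 = 65.08 > 62.71, while 3·16.27 = 48.81 ≤ 62.71

Final: 4 servers


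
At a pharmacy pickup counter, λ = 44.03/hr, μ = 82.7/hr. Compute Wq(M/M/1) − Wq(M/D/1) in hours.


ρ = 44.03/82.7 = 0.5324
Wq(M/M/1) = ρ/(μ−λ) = 0.5324/38.67 = 0.01377 hr
Wq(M/D/1) = ρ/(2(μ−λ)) = 0.006884 hr
Savings = 0.01377 − 0.006884 = 0.006884 hr

Final: 0.006884 hr


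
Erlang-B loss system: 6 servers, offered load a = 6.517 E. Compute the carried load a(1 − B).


B(6,6.517) = 0.300228 (Erlang-B)
Carried load = a(1 − B) = 6.517·(1 − 0.300228) = 6.517·0.699772 = 4.5604 E

Final: 4.5604 Erlangs


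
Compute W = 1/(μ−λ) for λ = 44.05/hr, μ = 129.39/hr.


W = 1/(μ−λ) = 1/(129.39 − 44.05) = 1/85.34 = 0.01172 hr

Final: 0.01172 hr


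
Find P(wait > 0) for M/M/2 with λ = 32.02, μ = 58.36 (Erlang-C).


a = λ/μ = 0.5487; ρ = a/2 = 0.2743
P₀ = 0.569450 (from M/M/c formula)
C(c,a) = [a^c/(c!(1−ρ))]·P₀ = [0.30103/(2·0.7257)]·0.569450
= 0.20742·0.569450 = 0.118114

Final: 0.118114


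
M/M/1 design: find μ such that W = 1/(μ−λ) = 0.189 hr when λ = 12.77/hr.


W = 1/(μ−λ) ⇒ μ − λ = 1/W = 1/0.189 = 5.2910
μ = λ + 1/W = 12.77 + 5.2910 = 18.0610 per hr

Final: 18.0610 /hr


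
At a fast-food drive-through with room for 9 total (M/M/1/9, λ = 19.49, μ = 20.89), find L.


ρ = 19.49/20.89 = 0.9330
L = ρ[1 − (K+1)ρ^K + Kρ^(K+1)] / [(1−ρ)(1−ρ^(K+1))]
Numerator: 0.9330·(1 − 10·0.535625 + 9·0.499728) = 0.131838
Denominator: (0.06702)·(0.500272) = 0.033527
L = 0.131838/0.033527 = 3.9323

Final: 3.9323


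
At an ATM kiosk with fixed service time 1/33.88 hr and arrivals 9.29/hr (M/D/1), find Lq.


ρ = 9.29/33.88 = 0.2742
M/D/1: Lq = ρ²/(2(1−ρ)) = 0.07519/(2·0.7258) = 0.05180

Final: 0.05180


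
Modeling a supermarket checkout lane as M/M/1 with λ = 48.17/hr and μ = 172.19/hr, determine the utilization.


ρ = λ/μ = 48.17/172.19 = 0.2797

Final: 0.2797


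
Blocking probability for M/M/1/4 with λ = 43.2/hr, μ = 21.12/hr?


ρ = λ/μ = 43.2/21.12 = 2.0455
P_K = (1−ρ)ρ^K/(1−ρ^(K+1)) = (-1.0455·17.504888)/(1 − 35.805452)
= -18.300565/-34.805452 = 0.525796

Final: 0.525796


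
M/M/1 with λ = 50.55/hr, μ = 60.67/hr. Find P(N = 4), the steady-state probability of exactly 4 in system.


ρ = 50.55/60.67 = 0.8332
P_n = (1−ρ)·ρ^n = (1 − 0.8332)·0.8332^4 = 0.1668·0.481935 = 0.080389

Final: 0.080389


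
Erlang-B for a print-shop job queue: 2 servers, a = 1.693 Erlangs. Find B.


B(c,a) = (a^c/c!) / Σ_{k=0}^{c} a^k/k!
a^2/2! = 1.433125
Σ terms (k=0..2): 1.00000 + 1.69300 + 1.43312 = 4.126125
B = 1.433125/4.126125 = 0.347329

Final: 0.347329


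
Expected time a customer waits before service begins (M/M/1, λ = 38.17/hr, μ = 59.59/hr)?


ρ = 38.17/59.59 = 0.6405
Wq = ρ/(μ−λ) = 0.6405/(59.59 − 38.17) = 0.6405/21.42 = 0.02990 hr

Final: 0.02990 hr


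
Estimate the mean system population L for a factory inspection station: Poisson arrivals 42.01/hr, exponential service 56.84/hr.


ρ = λ/μ = 42.01/56.84 = 0.7391
L = ρ/(1−ρ) = 0.7391/(1 − 0.7391) = 0.7391/0.2609 = 2.8328

Final: 2.8328


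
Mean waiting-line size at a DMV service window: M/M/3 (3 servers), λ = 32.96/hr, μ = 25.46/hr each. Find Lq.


a = λ/μ = 1.2946; ρ = a/3 = 0.4315
P₀ = 0.265347
Lq = P₀·a^c·ρ / (c!·(1−ρ)²) = 0.265347·2.16963·0.4315/(6·0.32316)
= 0.12813

Final: 0.12813


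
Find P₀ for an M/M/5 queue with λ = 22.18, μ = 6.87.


a = λ/μ = 22.18/6.87 = 3.2285; ρ = a/c = 0.6457
Σ_{k=0}^{4} a^k/k! (terms k=0..4) = 1.00000 + 3.22853 + 5.21170 + 5.60871 + 4.52697 = 19.57592
Tail: a^5/(5!(1−ρ)) = 350.77128/(120·0.3543) = 8.25047
P₀ = 1/(19.57592 + 8.25047) = 1/27.82639 = 0.035937

Final: 0.035937


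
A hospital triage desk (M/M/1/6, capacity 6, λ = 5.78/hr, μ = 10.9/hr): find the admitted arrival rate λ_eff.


ρ = 0.5303; P_K = (1−ρ)ρ^6/(1−ρ^7) = 0.010568
λ_eff = λ(1 − P_K) = 5.78·(1 − 0.010568) = 5.78·0.989432 = 5.7189 /hr

Final: 5.7189 /hr


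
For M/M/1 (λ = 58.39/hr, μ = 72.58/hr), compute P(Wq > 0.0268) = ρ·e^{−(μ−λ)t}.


ρ = 58.39/72.58 = 0.8045
P(Wq > t) = ρ·e^{−(μ−λ)t} = 0.8045·e^{−0.3803}
= 0.8045·0.683662 = 0.550000

Final: 0.550000


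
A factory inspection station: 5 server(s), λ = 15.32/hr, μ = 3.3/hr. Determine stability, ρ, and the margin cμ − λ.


Total capacity cμ = 5·3.3 = 16.50/hr
ρ = λ/(cμ) = 15.32/16.50 = 0.9285
Stable ⇔ ρ < 1: YES
Spare capacity = cμ − λ = 16.50 − 15.32 = 1.18/hr

Final: ρ = 0.9285; stable; margin = 1.18/hr


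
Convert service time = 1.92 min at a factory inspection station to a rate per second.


μ = 1/(service time) in consistent units.
1 second = 0.0166667 min, so μ = 0.0166667/1.92 = 0.008681 per second

Final: 0.008681 /sec


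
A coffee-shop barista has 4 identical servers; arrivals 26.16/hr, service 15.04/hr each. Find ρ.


ρ = λ/(cμ) = 26.16/(4·15.04) = 26.16/60.16 = 0.4348

Final: 0.4348


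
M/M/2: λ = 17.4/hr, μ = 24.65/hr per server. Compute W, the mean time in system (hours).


a = 0.7059; ρ = 0.3529; P₀ = 0.478261
Lq = P₀·a^c·ρ/(c!(1−ρ)²) = 0.10044
Wq = Lq/λ = 0.10044/17.4 = 0.005773 hr
W = Wq + 1/μ = 0.005773 + 0.04057 = 0.04634 hr

Final: 0.04634 hr


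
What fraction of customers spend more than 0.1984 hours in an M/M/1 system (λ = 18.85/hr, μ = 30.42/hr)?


W ~ Exponential(μ−λ) for M/M/1.
μ − λ = 30.42 − 18.85 = 11.5700
P(W > t) = e^{−(μ−λ)t} = e^{−2.2955} = 0.100712

Final: 0.100712


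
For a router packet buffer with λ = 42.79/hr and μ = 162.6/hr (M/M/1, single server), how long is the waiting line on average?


ρ = 42.79/162.6 = 0.2632
Lq = ρ²/(1−ρ) = 0.06925/0.7368 = 0.09399

Final: 0.09399


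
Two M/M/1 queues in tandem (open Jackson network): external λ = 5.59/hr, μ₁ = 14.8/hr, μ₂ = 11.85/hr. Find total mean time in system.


Each node sees arrival rate λ = 5.59/hr (tandem ⇒ throughput preserved).
W₁ = 1/(μ₁−λ) = 1/(14.8−5.59) = 0.10858 hr
W₂ = 1/(μ₂−λ) = 1/(11.85−5.59) = 0.15974 hr
W_total = W₁ + W₂ = 0.10858 + 0.15974 = 0.26832 hr

Final: 0.26832 hr


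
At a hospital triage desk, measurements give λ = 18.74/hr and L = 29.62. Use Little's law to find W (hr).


W = L/λ = 29.62/18.74 = 1.5806 hr

Final: 1.5806 hr


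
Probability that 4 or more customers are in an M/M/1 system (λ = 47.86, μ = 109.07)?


ρ = 47.86/109.07 = 0.4388
P(N ≥ n) = ρ^n = 0.4388^4 = 0.037074

Final: 0.037074


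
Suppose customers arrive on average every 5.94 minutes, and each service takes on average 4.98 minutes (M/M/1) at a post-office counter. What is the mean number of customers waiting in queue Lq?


λ = 60/5.94 = 10.1010 /hr
μ = 60/4.98 = 12.0482 /hr
ρ = λ/μ = 10.1010/12.0482 = 0.8384
Lq = ρ²/(1−ρ) = 0.7029/0.1616 = 4.3491

Final: 4.3491


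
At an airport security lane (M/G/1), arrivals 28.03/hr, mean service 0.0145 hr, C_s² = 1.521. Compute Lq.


ρ = λ·E[S] = 28.03·0.0145 = 0.4064
Lq = ρ²(1+C_s²)/(2(1−ρ)) = 0.1652·(1+1.521)/(2·0.5936)
= 0.1652·2.5210/1.1871 = 0.35080

Final: 0.35080


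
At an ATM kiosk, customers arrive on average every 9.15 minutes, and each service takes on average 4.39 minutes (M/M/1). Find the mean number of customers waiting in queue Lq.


λ = 60/9.15 = 6.5574 /hr
μ = 60/4.39 = 13.6674 /hr
ρ = λ/μ = 6.5574/13.6674 = 0.4798
Lq = ρ²/(1−ρ) = 0.2302/0.5202 = 0.4425

Final: 0.4425


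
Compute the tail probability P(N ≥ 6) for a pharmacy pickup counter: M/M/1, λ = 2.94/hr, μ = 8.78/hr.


ρ = 2.94/8.78 = 0.3349
P(N ≥ n) = ρ^n = 0.3349^6 = 0.001410

Final: 0.001410


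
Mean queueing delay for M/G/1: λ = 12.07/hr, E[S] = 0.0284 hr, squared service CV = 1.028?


ρ = λ·E[S] = 12.07·0.0284 = 0.3428
E[S²] = E[S]²(1+C_s²) = 0.0284²·(1+1.028) = 0.001636
Wq = λ·E[S²]/(2(1−ρ)) = 12.07·0.001636/(2·0.6572) = 0.01502 hr

Final: 0.01502 hr


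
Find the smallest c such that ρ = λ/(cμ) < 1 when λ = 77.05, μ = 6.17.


Stability requires cμ > λ ⇔ c > λ/μ.
λ/μ = 77.05/6.17 = 12.4878
Minimum integer c = ⌊12.4878⌋ + 1 = 13
Check: 13·6.17 = 80.21 > 77.05, while 12·6.17 = 74.04 ≤ 77.05

Final: 13 servers


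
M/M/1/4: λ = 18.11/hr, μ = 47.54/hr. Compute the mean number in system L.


ρ = 18.11/47.54 = 0.3809
L = ρ[1 − (K+1)ρ^K + Kρ^(K+1)] / [(1−ρ)(1−ρ^(K+1))]
Numerator: 0.3809·(1 − 5·0.021059 + 4·0.008022) = 0.353055
Denominator: (0.6191)·(0.991978) = 0.614091
L = 0.353055/0.614091 = 0.5749

Final: 0.5749


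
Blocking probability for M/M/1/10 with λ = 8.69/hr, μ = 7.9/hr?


ρ = λ/μ = 8.69/7.9 = 1.1000
P_K = (1−ρ)ρ^K/(1−ρ^(K+1)) = (-0.10000·2.593742)/(1 − 2.853117)
= -0.259374/-1.853117 = 0.139966

Final: 0.139966


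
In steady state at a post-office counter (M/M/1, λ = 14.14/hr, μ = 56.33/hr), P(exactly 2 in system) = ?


ρ = 14.14/56.33 = 0.2510
P_n = (1−ρ)·ρ^n = (1 − 0.2510)·0.2510^2 = 0.7490·0.063011 = 0.047194

Final: 0.047194


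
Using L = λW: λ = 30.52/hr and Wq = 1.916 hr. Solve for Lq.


Lq = λWq = 30.52·1.916 = 58.4763

Final: 58.4763


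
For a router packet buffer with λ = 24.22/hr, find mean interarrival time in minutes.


Mean interarrival time = 1/λ = 1/24.22 hour = 0.04129 hour
In minutes: 0.04129 × 60 = 2.4773 min

Final: 2.4773 min


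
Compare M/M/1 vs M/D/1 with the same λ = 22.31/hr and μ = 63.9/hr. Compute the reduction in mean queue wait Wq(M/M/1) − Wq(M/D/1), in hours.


ρ = 22.31/63.9 = 0.3491
Wq(M/M/1) = ρ/(μ−λ) = 0.3491/41.59 = 0.008395 hr
Wq(M/D/1) = ρ/(2(μ−λ)) = 0.004197 hr
Savings = 0.008395 − 0.004197 = 0.004197 hr

Final: 0.004197 hr


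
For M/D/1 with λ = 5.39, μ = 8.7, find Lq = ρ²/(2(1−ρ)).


ρ = 5.39/8.7 = 0.6195
M/D/1: Lq = ρ²/(2(1−ρ)) = 0.3838/(2·0.3805) = 0.50443

Final: 0.50443


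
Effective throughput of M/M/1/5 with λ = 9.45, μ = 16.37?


ρ = 0.5773; P_K = (1−ρ)ρ^5/(1−ρ^6) = 0.028142
λ_eff = λ(1 − P_K) = 9.45·(1 − 0.028142) = 9.45·0.971858 = 9.1841 /hr

Final: 9.1841 /hr


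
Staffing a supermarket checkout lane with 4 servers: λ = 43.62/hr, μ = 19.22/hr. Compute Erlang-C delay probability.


a = λ/μ = 2.2695; ρ = a/4 = 0.5674
P₀ = 0.096635 (from M/M/c formula)
C(c,a) = [a^c/(c!(1−ρ))]·P₀ = [26.52950/(24·0.4326)]·0.096635
= 2.55511·0.096635 = 0.246913

Final: 0.246913


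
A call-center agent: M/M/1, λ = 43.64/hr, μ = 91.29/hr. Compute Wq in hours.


ρ = 43.64/91.29 = 0.4780
Wq = ρ/(μ−λ) = 0.4780/(91.29 − 43.64) = 0.4780/47.65 = 0.01003 hr

Final: 0.01003 hr


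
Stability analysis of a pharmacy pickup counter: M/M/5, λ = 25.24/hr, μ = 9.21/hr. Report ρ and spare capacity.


Total capacity cμ = 5·9.21 = 46.05/hr
ρ = λ/(cμ) = 25.24/46.05 = 0.5481
Stable ⇔ ρ < 1: YES
Spare capacity = cμ − λ = 46.05 − 25.24 = 20.81/hr

Final: ρ = 0.5481; stable; margin = 20.81/hr


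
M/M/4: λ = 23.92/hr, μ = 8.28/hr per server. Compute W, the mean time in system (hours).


a = 2.8889; ρ = 0.7222; P₀ = 0.044390
Lq = P₀·a^c·ρ/(c!(1−ρ)²) = 1.20580
Wq = Lq/λ = 1.20580/23.92 = 0.05041 hr
W = Wq + 1/μ = 0.05041 + 0.12077 = 0.17118 hr

Final: 0.17118 hr


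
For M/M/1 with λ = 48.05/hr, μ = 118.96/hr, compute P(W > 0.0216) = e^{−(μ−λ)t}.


W ~ Exponential(μ−λ) for M/M/1.
μ − λ = 118.96 − 48.05 = 70.9100
P(W > t) = e^{−(μ−λ)t} = e^{−1.5317} = 0.216177

Final: 0.216177


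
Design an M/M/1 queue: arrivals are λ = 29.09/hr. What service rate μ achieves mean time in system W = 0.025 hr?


W = 1/(μ−λ) ⇒ μ − λ = 1/W = 1/0.025 = 40.0000
μ = λ + 1/W = 29.09 + 40.0000 = 69.0900 per hr

Final: 69.0900 /hr


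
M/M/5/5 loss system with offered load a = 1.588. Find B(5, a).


B(c,a) = (a^c/c!) / Σ_{k=0}^{c} a^k/k!
a^5/5! = 0.084153
Σ terms (k=0..5): 1.00000 + 1.58800 + 1.26087 + 0.66742 + 0.26497 + 0.08415 = 4.865413
B = 0.084153/4.865413 = 0.017296

Final: 0.017296


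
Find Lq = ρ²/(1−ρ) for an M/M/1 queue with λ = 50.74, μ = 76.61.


ρ = 50.74/76.61 = 0.6623
Lq = ρ²/(1−ρ) = 0.4387/0.3377 = 1.2990

Final: 1.2990


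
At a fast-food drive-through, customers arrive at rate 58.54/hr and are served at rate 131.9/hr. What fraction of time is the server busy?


ρ = λ/μ = 58.54/131.9 = 0.4438

Final: 0.4438


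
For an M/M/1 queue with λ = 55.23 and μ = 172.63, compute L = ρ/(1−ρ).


ρ = λ/μ = 55.23/172.63 = 0.3199
L = ρ/(1−ρ) = 0.3199/(1 − 0.3199) = 0.3199/0.6801 = 0.4704

Final: 0.4704


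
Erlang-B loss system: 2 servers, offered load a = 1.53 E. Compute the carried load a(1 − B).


B(2,1.53) = 0.316299 (Erlang-B)
Carried load = a(1 − B) = 1.53·(1 − 0.316299) = 1.53·0.683701 = 1.0461 E

Final: 1.0461 Erlangs


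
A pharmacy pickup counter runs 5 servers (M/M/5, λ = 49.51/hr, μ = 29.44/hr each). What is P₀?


a = λ/μ = 49.51/29.44 = 1.6817; ρ = a/c = 0.3363
Σ_{k=0}^{4} a^k/k! (terms k=0..4) = 1.00000 + 1.68173 + 1.41410 + 0.79271 + 0.33328 = 5.22182
Tail: a^5/(5!(1−ρ)) = 13.45165/(120·0.6637) = 0.16891
P₀ = 1/(5.22182 + 0.16891) = 1/5.39072 = 0.185504

Final: 0.185504


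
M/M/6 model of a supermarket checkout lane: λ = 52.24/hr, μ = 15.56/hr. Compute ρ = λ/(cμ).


ρ = λ/(cμ) = 52.24/(6·15.56) = 52.24/93.36 = 0.5596

Final: 0.5596


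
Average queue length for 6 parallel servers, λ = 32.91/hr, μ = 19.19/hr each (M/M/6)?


a = λ/μ = 1.7150; ρ = a/6 = 0.2858
P₀ = 0.179868
Lq = P₀·a^c·ρ / (c!·(1−ρ)²) = 0.179868·25.44002·0.2858/(720·0.51004)
= 0.003561

Final: 0.003561


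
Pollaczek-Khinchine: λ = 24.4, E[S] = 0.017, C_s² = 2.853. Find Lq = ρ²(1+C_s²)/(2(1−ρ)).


ρ = λ·E[S] = 24.4·0.017 = 0.4148
Lq = ρ²(1+C_s²)/(2(1−ρ)) = 0.1721·(1+2.853)/(2·0.5852)
= 0.1721·3.8530/1.1704 = 0.56642

Final: 0.56642


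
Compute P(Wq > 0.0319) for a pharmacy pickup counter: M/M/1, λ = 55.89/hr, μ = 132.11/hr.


ρ = 55.89/132.11 = 0.4231
P(Wq > t) = ρ·e^{−(μ−λ)t} = 0.4231·e^{−2.4314}
= 0.4231·0.087912 = 0.037192

Final: 0.037192


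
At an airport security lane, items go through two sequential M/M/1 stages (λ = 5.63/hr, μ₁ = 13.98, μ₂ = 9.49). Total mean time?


Each node sees arrival rate λ = 5.63/hr (tandem ⇒ throughput preserved).
W₁ = 1/(μ₁−λ) = 1/(13.98−5.63) = 0.11976 hr
W₂ = 1/(μ₂−λ) = 1/(9.49−5.63) = 0.25907 hr
W_total = W₁ + W₂ = 0.11976 + 0.25907 = 0.37883 hr

Final: 0.37883 hr


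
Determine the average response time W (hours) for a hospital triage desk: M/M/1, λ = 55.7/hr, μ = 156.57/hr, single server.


W = 1/(μ−λ) = 1/(156.57 − 55.7) = 1/100.87 = 0.009914 hr

Final: 0.009914 hr


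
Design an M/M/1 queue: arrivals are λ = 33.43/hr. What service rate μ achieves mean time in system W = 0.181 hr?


W = 1/(μ−λ) ⇒ μ − λ = 1/W = 1/0.181 = 5.5249
μ = λ + 1/W = 33.43 + 5.5249 = 38.9549 per hr

Final: 38.9549 /hr


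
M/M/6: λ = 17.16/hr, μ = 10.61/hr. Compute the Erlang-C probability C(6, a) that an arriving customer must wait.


a = λ/μ = 1.6173; ρ = a/6 = 0.2696
P₀ = 0.198346 (from M/M/c formula)
C(c,a) = [a^c/(c!(1−ρ))]·P₀ = [17.89828/(720·0.7304)]·0.198346
= 0.03403·0.198346 = 0.006750

Final: 0.006750


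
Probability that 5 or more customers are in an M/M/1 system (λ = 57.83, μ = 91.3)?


ρ = 57.83/91.3 = 0.6334
P(N ≥ n) = ρ^n = 0.6334^5 = 0.101956

Final: 0.101956


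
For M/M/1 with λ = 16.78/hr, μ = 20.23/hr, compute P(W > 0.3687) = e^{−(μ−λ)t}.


W ~ Exponential(μ−λ) for M/M/1.
μ − λ = 20.23 − 16.78 = 3.4500
P(W > t) = e^{−(μ−λ)t} = e^{−1.2720} = 0.280266

Final: 0.280266


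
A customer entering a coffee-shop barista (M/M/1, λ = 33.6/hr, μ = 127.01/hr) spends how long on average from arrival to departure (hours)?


W = 1/(μ−λ) = 1/(127.01 − 33.6) = 1/93.41 = 0.01071 hr

Final: 0.01071 hr


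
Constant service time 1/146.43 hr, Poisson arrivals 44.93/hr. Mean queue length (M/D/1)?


ρ = 44.93/146.43 = 0.3068
M/D/1: Lq = ρ²/(2(1−ρ)) = 0.09415/(2·0.6932) = 0.06791

Final: 0.06791


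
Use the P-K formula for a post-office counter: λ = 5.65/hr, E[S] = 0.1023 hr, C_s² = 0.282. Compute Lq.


ρ = λ·E[S] = 5.65·0.1023 = 0.5780
Lq = ρ²(1+C_s²)/(2(1−ρ)) = 0.3341·(1+0.282)/(2·0.4220)
= 0.3341·1.2820/0.8440 = 0.50744

Final: 0.50744


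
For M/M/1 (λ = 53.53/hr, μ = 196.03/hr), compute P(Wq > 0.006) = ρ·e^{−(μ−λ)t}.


ρ = 53.53/196.03 = 0.2731
P(Wq > t) = ρ·e^{−(μ−λ)t} = 0.2731·e^{−0.8550}
= 0.2731·0.425283 = 0.116132

Final: 0.116132


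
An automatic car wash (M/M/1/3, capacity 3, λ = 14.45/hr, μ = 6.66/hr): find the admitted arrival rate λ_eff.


ρ = 2.1697; P_K = (1−ρ)ρ^3/(1−ρ^4) = 0.564577
λ_eff = λ(1 − P_K) = 14.45·(1 − 0.564577) = 14.45·0.435423 = 6.2919 /hr

Final: 6.2919 /hr


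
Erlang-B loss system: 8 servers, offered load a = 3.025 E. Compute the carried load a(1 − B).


B(8,3.025) = 0.008478 (Erlang-B)
Carried load = a(1 − B) = 3.025·(1 − 0.008478) = 3.025·0.991522 = 2.9994 E

Final: 2.9994 Erlangs


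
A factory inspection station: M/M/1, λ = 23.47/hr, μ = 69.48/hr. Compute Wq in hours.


ρ = 23.47/69.48 = 0.3378
Wq = ρ/(μ−λ) = 0.3378/(69.48 − 23.47) = 0.3378/46.01 = 0.007342 hr

Final: 0.007342 hr


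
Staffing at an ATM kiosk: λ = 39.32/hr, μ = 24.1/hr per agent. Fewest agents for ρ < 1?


Stability requires cμ > λ ⇔ c > λ/μ.
λ/μ = 39.32/24.1 = 1.6315
Minimum integer c = ⌊1.6315⌋ + 1 = 2
Check: 2·24.1 = 48.20 > 39.32, while 1·24.1 = 24.10 ≤ 39.32

Final: 2 servers


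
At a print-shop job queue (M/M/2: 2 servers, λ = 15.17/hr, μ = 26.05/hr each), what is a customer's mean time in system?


a = 0.5823; ρ = 0.2912; P₀ = 0.548982
Lq = P₀·a^c·ρ/(c!(1−ρ)²) = 0.05394
Wq = Lq/λ = 0.05394/15.17 = 0.003556 hr
W = Wq + 1/μ = 0.003556 + 0.03839 = 0.04194 hr

Final: 0.04194 hr


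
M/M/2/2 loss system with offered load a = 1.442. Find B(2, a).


B(c,a) = (a^c/c!) / Σ_{k=0}^{c} a^k/k!
a^2/2! = 1.039682
Σ terms (k=0..2): 1.00000 + 1.44200 + 1.03968 = 3.481682
B = 1.039682/3.481682 = 0.298615

Final: 0.298615


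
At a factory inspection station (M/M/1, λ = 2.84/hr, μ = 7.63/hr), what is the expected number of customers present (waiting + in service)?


ρ = λ/μ = 2.84/7.63 = 0.3722
L = ρ/(1−ρ) = 0.3722/(1 − 0.3722) = 0.3722/0.6278 = 0.5929

Final: 0.5929


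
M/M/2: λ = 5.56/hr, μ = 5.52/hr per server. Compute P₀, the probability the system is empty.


a = λ/μ = 5.56/5.52 = 1.0072; ρ = a/c = 0.5036
Σ_{k=0}^{1} a^k/k! (terms k=0..1) = 1.00000 + 1.00725 = 2.00725
Tail: a^2/(2!(1−ρ)) = 1.01455/(2·0.4964) = 1.02195
P₀ = 1/(2.00725 + 1.02195) = 1/3.02920 = 0.330120

Final: 0.330120


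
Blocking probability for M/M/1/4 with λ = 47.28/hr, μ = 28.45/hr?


ρ = λ/μ = 47.28/28.45 = 1.6619
P_K = (1−ρ)ρ^K/(1−ρ^(K+1)) = (-0.6619·7.627475)/(1 − 12.675818)
= -5.048343/-11.675818 = 0.432376

Final: 0.432376


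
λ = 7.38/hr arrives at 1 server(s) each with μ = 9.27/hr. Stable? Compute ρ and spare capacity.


Total capacity cμ = 1·9.27 = 9.27/hr
ρ = λ/(cμ) = 7.38/9.27 = 0.7961
Stable ⇔ ρ < 1: YES
Spare capacity = cμ − λ = 9.27 − 7.38 = 1.89/hr

Final: ρ = 0.7961; stable; margin = 1.89/hr


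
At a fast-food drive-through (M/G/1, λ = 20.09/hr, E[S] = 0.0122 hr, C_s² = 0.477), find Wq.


ρ = λ·E[S] = 20.09·0.0122 = 0.2451
E[S²] = E[S]²(1+C_s²) = 0.0122²·(1+0.477) = 0.0002198
Wq = λ·E[S²]/(2(1−ρ)) = 20.09·0.0002198/(2·0.7549) = 0.002925 hr

Final: 0.002925 hr


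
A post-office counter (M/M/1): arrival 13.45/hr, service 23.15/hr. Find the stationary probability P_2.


ρ = 13.45/23.15 = 0.5810
P_n = (1−ρ)·ρ^n = (1 − 0.5810)·0.5810^2 = 0.4190·0.337553 = 0.141437

Final: 0.141437


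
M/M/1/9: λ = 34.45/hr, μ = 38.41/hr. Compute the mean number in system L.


ρ = 34.45/38.41 = 0.8969
L = ρ[1 − (K+1)ρ^K + Kρ^(K+1)] / [(1−ρ)(1−ρ^(K+1))]
Numerator: 0.8969·(1 − 10·0.375582 + 9·0.336860) = 0.247475
Denominator: (0.1031)·(0.663140) = 0.068369
L = 0.247475/0.068369 = 3.6197

Final: 3.6197


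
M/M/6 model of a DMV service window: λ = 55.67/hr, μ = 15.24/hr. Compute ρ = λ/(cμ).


ρ = λ/(cμ) = 55.67/(6·15.24) = 55.67/91.44 = 0.6088

Final: 0.6088


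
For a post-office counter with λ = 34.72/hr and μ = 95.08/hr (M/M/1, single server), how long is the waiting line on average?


ρ = 34.72/95.08 = 0.3652
Lq = ρ²/(1−ρ) = 0.1333/0.6348 = 0.2100

Final: 0.2100


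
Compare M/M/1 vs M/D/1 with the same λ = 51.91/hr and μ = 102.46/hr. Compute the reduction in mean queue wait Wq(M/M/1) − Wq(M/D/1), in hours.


ρ = 51.91/102.46 = 0.5066
Wq(M/M/1) = ρ/(μ−λ) = 0.5066/50.55 = 0.01002 hr
Wq(M/D/1) = ρ/(2(μ−λ)) = 0.005011 hr
Savings = 0.01002 − 0.005011 = 0.005011 hr

Final: 0.005011 hr


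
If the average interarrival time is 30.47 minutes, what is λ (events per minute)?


λ = 1/(interarrival time) in consistent units.
1 minute = 1 min, so λ = 1/30.47 = 0.03282 per minute

Final: 0.03282 /min


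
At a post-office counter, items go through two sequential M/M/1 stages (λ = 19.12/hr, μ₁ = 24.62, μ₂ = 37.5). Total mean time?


Each node sees arrival rate λ = 19.12/hr (tandem ⇒ throughput preserved).
W₁ = 1/(μ₁−λ) = 1/(24.62−19.12) = 0.18182 hr
W₂ = 1/(μ₂−λ) = 1/(37.5−19.12) = 0.05441 hr
W_total = W₁ + W₂ = 0.18182 + 0.05441 = 0.23623 hr

Final: 0.23623 hr


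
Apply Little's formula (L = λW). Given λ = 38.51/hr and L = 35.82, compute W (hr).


W = L/λ = 35.82/38.51 = 0.9301 hr

Final: 0.9301 hr


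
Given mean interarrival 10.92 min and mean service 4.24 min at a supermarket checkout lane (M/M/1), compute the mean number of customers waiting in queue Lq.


λ = 60/10.92 = 5.4945 /hr
μ = 60/4.24 = 14.1509 /hr
ρ = λ/μ = 5.4945/14.1509 = 0.3883
Lq = ρ²/(1−ρ) = 0.1508/0.6117 = 0.2465

Final: 0.2465


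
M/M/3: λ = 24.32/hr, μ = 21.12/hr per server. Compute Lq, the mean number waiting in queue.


a = λ/μ = 1.1515; ρ = a/3 = 0.3838
P₀ = 0.309835
Lq = P₀·a^c·ρ / (c!·(1−ρ)²) = 0.309835·1.52689·0.3838/(6·0.37966)
= 0.07972

Final: 0.07972


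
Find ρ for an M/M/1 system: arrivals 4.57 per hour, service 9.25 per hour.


ρ = λ/μ = 4.57/9.25 = 0.4941

Final: 0.4941


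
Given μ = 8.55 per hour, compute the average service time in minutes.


Mean service time = 1/μ = 1/8.55 hour = 0.11696 hour
In minutes: 0.11696 × 60 = 7.0175 min

Final: 7.0175 min


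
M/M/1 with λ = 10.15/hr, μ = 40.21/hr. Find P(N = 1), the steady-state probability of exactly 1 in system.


ρ = 10.15/40.21 = 0.2524
P_n = (1−ρ)·ρ^n = (1 − 0.2524)·0.2524^1 = 0.7476·0.252425 = 0.188707

Final: 0.188707


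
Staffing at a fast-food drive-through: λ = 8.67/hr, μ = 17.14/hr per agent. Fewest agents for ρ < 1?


Stability requires cμ > λ ⇔ c > λ/μ.
λ/μ = 8.67/17.14 = 0.5058
Minimum integer c = ⌊0.5058⌋ + 1 = 1
Check: 1·17.14 = 17.14 > 8.67, while 0·17.14 = 0.00 ≤ 8.67

Final: 1 servers


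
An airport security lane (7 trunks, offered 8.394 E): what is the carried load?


B(7,8.394) = 0.329937 (Erlang-B)
Carried load = a(1 − B) = 8.394·(1 − 0.329937) = 8.394·0.670063 = 5.6245 E

Final: 5.6245 Erlangs


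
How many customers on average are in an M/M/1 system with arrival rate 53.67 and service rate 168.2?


ρ = λ/μ = 53.67/168.2 = 0.3191
L = ρ/(1−ρ) = 0.3191/(1 − 0.3191) = 0.3191/0.6809 = 0.4686

Final: 0.4686


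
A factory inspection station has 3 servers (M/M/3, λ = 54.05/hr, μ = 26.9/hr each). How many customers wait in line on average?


a = λ/μ = 2.0093; ρ = a/3 = 0.6698
P₀ = 0.109625
Lq = P₀·a^c·ρ / (c!·(1−ρ)²) = 0.109625·8.11204·0.6698/(6·0.10906)
= 0.91026

Final: 0.91026


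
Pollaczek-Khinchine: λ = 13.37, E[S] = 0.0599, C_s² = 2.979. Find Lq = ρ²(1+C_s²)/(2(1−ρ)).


ρ = λ·E[S] = 13.37·0.0599 = 0.8009
Lq = ρ²(1+C_s²)/(2(1−ρ)) = 0.6414·(1+2.979)/(2·0.1991)
= 0.6414·3.9790/0.3983 = 6.40779

Final: 6.40779


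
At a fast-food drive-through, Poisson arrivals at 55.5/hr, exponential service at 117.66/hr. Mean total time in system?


W = 1/(μ−λ) = 1/(117.66 − 55.5) = 1/62.16 = 0.01609 hr

Final: 0.01609 hr


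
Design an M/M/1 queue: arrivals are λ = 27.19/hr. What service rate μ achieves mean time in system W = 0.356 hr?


W = 1/(μ−λ) ⇒ μ − λ = 1/W = 1/0.356 = 2.8090
μ = λ + 1/W = 27.19 + 2.8090 = 29.9990 per hr

Final: 29.9990 /hr


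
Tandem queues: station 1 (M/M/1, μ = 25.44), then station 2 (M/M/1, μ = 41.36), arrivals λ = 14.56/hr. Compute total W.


Each node sees arrival rate λ = 14.56/hr (tandem ⇒ throughput preserved).
W₁ = 1/(μ₁−λ) = 1/(25.44−14.56) = 0.09191 hr
W₂ = 1/(μ₂−λ) = 1/(41.36−14.56) = 0.03731 hr
W_total = W₁ + W₂ = 0.09191 + 0.03731 = 0.12923 hr

Final: 0.12923 hr


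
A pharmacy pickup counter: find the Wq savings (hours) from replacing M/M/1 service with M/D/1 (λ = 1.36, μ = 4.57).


ρ = 1.36/4.57 = 0.2976
Wq(M/M/1) = ρ/(μ−λ) = 0.2976/3.21 = 0.09271 hr
Wq(M/D/1) = ρ/(2(μ−λ)) = 0.04635 hr
Savings = 0.09271 − 0.04635 = 0.04635 hr

Final: 0.04635 hr


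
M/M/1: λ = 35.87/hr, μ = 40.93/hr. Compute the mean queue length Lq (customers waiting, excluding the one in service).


ρ = 35.87/40.93 = 0.8764
Lq = ρ²/(1−ρ) = 0.7680/0.1236 = 6.2126

Final: 6.2126


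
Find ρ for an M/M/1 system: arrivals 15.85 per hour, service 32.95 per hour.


ρ = λ/μ = 15.85/32.95 = 0.4810

Final: 0.4810


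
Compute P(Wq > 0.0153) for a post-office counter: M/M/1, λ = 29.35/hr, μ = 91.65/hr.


ρ = 29.35/91.65 = 0.3202
P(Wq > t) = ρ·e^{−(μ−λ)t} = 0.3202·e^{−0.9532}
= 0.3202·0.385509 = 0.123456

Final: 0.123456
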